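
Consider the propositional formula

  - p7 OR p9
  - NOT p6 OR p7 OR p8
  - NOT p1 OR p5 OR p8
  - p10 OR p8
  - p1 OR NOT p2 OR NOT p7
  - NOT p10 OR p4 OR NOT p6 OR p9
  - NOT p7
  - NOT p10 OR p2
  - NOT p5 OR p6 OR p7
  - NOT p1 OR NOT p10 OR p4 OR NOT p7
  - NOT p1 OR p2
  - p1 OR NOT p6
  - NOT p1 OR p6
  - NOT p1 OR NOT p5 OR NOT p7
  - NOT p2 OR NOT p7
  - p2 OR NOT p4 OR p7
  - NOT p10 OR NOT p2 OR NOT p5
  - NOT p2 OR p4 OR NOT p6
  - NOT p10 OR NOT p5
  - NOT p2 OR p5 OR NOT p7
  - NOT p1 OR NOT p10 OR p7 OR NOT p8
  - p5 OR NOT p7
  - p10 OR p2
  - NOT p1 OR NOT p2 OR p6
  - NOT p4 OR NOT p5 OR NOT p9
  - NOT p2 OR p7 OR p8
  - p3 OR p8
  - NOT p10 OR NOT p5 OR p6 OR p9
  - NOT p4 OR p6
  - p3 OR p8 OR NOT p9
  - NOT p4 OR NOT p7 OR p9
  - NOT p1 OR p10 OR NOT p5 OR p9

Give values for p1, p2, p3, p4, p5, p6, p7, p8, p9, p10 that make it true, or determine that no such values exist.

Unit clause (NOT p7) forces p7 = False.
In (p7 OR p9) only p9 is left, so p9 = True.
Set p1 = True.
  then (NOT p1 OR p2) forces p2 = True.
  then (NOT p1 OR p6) forces p6 = True.
  then (NOT p2 OR p4 OR NOT p6) forces p4 = True.
  then (NOT p4 OR NOT p5 OR NOT p9) forces p5 = False.
  then (NOT p2 OR p7 OR p8) forces p8 = True.
  then (NOT p1 OR NOT p10 OR p7 OR NOT p8) forces p10 = False.
Set p3 = True.
All clauses satisfied.

p1: True, p2: True, p3: True, p4: True, p5: False, p6: True, p7: False, p8: True, p9: True, p10: False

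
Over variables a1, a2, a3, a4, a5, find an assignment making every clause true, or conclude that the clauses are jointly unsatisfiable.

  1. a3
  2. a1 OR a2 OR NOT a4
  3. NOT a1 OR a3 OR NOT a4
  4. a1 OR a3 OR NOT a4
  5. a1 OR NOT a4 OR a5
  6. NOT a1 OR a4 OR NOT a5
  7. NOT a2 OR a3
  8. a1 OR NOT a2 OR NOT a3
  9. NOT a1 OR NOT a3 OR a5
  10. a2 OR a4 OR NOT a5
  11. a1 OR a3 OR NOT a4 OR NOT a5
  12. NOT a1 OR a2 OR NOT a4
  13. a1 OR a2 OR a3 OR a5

Unit clause (a3) forces a3 = True.
Set a1 = True.
  then (NOT a1 OR NOT a3 OR a5) forces a5 = True.
  then (NOT a1 OR a4 OR NOT a5) forces a4 = True.
  then (NOT a1 OR a2 OR NOT a4) forces a2 = True.
All clauses satisfied.

a1 = True, a2 = True, a3 = True, a4 = True, a5 = True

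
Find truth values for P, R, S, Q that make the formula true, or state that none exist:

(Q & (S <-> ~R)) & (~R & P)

P=T, R=F, S=T, Q=T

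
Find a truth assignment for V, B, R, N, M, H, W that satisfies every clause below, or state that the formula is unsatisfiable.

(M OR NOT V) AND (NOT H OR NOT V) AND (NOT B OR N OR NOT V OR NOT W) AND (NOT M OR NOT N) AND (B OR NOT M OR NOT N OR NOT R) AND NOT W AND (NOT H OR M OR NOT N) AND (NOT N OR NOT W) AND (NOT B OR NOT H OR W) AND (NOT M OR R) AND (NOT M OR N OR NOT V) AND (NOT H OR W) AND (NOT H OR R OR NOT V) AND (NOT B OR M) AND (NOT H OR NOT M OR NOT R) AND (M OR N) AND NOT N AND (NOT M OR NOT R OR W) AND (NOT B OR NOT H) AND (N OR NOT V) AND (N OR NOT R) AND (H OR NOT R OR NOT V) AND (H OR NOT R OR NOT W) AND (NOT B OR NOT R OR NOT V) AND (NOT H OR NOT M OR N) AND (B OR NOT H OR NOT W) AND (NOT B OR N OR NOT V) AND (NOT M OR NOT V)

Unsatisfiable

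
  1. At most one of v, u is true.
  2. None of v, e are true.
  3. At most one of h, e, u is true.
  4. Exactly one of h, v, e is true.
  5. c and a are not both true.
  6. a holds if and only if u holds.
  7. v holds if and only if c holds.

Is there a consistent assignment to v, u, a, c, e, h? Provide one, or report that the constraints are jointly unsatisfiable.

v: False, u: False, a: False, c: False, e: False, h: True

  (1) {v, u}: 0 true — at most one ✓
  (2) {v, e}: 0 true — none ✓
  (3) {h, e, u}: 1 true — at most one ✓
  (4) {h, v, e}: 1 true — exactly one ✓
  (5) c=F, a=F — not both ✓
  (6) a=F, u=F — same ✓
  (7) v=F, c=F — same ✓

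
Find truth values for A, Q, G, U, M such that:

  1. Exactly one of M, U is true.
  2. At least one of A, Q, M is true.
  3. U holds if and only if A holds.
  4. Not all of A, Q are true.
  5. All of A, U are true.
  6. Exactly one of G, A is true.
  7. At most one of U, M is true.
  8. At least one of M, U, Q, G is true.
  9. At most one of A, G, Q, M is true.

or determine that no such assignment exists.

A = True, Q = False, G = False, U = True, M = False

  (1) {M, U}: 1 true — exactly one ✓
  (2) {A, Q, M}: 1 true — at least one ✓
  (3) U=T, A=T — same ✓
  (4) {A, Q}: 1/2 true — not all ✓
  (5) {A, U}: all 2 true ✓
  (6) {G, A}: 1 true — exactly one ✓
  (7) {U, M}: 1 true — at most one ✓
  (8) {M, U, Q, G}: 1 true — at least one ✓
  (9) {A, G, Q, M}: 1 true — at most one ✓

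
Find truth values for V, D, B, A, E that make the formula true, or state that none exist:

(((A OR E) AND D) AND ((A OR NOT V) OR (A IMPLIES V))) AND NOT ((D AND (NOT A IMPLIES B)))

V=T, D=T, B=F, A=F, E=T

  ((A OR E) AND D) AND ((A OR NOT V) OR (A IMPLIES V)) = True
    (A OR E) AND D = True
      A OR E = True
    (A OR NOT V) OR (A IMPLIES V) = True
      A OR NOT V = False
        NOT V = False
      A IMPLIES V = True
  NOT ((D AND (NOT A IMPLIES B))) = True
    D AND (NOT A IMPLIES B) = False
      NOT A IMPLIES B = False
        NOT A = True
Both conjuncts True, so the formula holds.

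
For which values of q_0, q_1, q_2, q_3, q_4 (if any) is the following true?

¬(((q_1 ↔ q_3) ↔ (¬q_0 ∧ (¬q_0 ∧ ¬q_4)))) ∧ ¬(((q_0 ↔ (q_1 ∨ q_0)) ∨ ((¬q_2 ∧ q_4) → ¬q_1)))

q_0 = False; q_1 = True; q_2 = False; q_3 = True; q_4 = True

  ¬(((q_1 ↔ q_3) ↔ (¬q_0 ∧ (¬q_0 ∧ ¬q_4)))) = True
    (q_1 ↔ q_3) ↔ (¬q_0 ∧ (¬q_0 ∧ ¬q_4)) = False
      q_1 ↔ q_3 = True
      ¬q_0 ∧ (¬q_0 ∧ ¬q_4) = False
        ¬q_0 = True
        ¬q_0 ∧ ¬q_4 = False
          ¬q_0 = True
          ¬q_4 = False
  ¬(((q_0 ↔ (q_1 ∨ q_0)) ∨ ((¬q_2 ∧ q_4) → ¬q_1))) = True
    (q_0 ↔ (q_1 ∨ q_0)) ∨ ((¬q_2 ∧ q_4) → ¬q_1) = False
      q_0 ↔ (q_1 ∨ q_0) = False
        q_1 ∨ q_0 = True
      (¬q_2 ∧ q_4) → ¬q_1 = False
        ¬q_2 ∧ q_4 = True
          ¬q_2 = True
        ¬q_1 = False
Both conjuncts True, so the formula holds.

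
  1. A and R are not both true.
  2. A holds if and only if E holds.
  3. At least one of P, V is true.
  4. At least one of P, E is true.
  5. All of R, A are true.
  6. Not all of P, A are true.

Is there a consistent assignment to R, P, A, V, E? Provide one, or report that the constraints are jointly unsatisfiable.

Case R = True:
  (1) with R=T forces A = False.
  Constraint (5) is violated (A=F) — contradiction.
Case R = False:
  Constraint (5) is violated (R=F) — contradiction.
Both cases fail — unsatisfiable.

UNSATISFIABLE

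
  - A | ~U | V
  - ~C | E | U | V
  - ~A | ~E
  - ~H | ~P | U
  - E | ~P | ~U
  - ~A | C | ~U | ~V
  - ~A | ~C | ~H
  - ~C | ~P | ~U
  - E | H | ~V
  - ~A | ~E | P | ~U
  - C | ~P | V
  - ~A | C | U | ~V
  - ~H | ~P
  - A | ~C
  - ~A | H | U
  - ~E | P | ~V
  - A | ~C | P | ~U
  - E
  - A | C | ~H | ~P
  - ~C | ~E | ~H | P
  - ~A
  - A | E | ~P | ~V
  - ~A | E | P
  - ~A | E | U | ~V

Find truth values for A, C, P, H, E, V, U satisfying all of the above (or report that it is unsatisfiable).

Unit clause (E) forces E = True.
Unit clause (~A) forces A = False.
In (A | ~C) only ~C is left, so C = False.
Set P = True.
  then (C | ~P | V) forces V = True.
  then (~H | ~P) forces H = False.
Set U = True.
All clauses satisfied.

A: False; C: False; P: True; H: False; E: True; V: True; U: True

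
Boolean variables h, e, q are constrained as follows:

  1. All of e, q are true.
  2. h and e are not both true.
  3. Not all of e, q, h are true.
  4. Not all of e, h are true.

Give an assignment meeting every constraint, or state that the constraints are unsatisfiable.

h = False, e = True, q = True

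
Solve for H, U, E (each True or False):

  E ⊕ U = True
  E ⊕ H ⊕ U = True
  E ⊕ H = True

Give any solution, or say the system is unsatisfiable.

H = False; U = False; E = True

E ⊕ U = T ⊕ F = True ✓
E ⊕ H ⊕ U = T ⊕ F ⊕ F = True ✓
E ⊕ H = T ⊕ F = True ✓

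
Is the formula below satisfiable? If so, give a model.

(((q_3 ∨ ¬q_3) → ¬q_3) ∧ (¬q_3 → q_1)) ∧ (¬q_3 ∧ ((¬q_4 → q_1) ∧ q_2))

q_1 = True, q_2 = True, q_3 = False, q_4 = False

  ((q_3 ∨ ¬q_3) → ¬q_3) ∧ (¬q_3 → q_1) = True
    (q_3 ∨ ¬q_3) → ¬q_3 = True
      q_3 ∨ ¬q_3 = True
        ¬q_3 = True
      ¬q_3 = True
    ¬q_3 → q_1 = True
      ¬q_3 = True
  ¬q_3 ∧ ((¬q_4 → q_1) ∧ q_2) = True
    ¬q_3 = True
    (¬q_4 → q_1) ∧ q_2 = True
      ¬q_4 → q_1 = True
        ¬q_4 = True
Both conjuncts True, so the formula holds.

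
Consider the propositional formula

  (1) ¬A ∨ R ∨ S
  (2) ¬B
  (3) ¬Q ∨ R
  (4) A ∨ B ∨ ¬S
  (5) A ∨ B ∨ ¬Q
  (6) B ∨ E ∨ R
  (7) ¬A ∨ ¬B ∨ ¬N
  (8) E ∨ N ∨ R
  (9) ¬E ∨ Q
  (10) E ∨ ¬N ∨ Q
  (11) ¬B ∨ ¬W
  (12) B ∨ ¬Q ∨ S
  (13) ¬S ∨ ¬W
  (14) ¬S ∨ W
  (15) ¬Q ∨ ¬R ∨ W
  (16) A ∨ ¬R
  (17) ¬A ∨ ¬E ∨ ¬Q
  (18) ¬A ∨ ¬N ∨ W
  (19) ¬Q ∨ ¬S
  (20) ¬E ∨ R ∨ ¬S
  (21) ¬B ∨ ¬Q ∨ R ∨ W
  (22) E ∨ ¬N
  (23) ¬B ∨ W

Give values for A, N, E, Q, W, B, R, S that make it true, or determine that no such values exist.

A=T; N=F; E=F; Q=F; W=T; B=F; R=T; S=F

Unit clause (¬B) forces B = False.
Try A = False:
  (A ∨ B ∨ ¬S) forces S = False.
  (A ∨ B ∨ ¬Q) forces Q = False.
  (¬E ∨ Q) forces E = False.
  (B ∨ E ∨ R) forces R = True.
  clause (A ∨ ¬R) is falsified — backtrack.
So A = True.
Set N = False.
Try E = True:
  (¬E ∨ Q) forces Q = True.
  clause (¬A ∨ ¬E ∨ ¬Q) is falsified — backtrack.
So E = False.
  then (B ∨ E ∨ R) forces R = True.
Set Q = False.
Set W = True.
  then (¬S ∨ ¬W) forces S = False.
All clauses satisfied.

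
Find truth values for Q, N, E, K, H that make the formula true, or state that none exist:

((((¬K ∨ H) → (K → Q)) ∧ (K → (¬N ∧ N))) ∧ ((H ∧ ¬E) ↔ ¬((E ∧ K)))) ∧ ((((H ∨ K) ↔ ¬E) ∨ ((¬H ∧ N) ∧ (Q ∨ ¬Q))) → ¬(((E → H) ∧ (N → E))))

Q=T, N=T, E=F, K=F, H=T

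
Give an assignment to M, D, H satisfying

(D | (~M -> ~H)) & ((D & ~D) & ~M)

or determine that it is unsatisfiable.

Case D = True: the conjunct ~D is False.
Case D = False: the conjunct D is False.
Both cases fail — unsatisfiable.

The formula is unsatisfiable.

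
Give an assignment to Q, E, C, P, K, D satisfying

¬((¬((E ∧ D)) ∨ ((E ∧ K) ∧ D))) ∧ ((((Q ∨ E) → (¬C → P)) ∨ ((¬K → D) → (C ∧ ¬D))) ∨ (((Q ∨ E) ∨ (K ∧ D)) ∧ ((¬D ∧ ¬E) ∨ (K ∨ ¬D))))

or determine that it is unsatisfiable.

Q: False, E: True, C: True, P: True, K: False, D: True

  ¬((¬((E ∧ D)) ∨ ((E ∧ K) ∧ D))) = True
    ¬((E ∧ D)) ∨ ((E ∧ K) ∧ D) = False
      ¬((E ∧ D)) = False
        E ∧ D = True
      (E ∧ K) ∧ D = False
        E ∧ K = False
  (((Q ∨ E) → (¬C → P)) ∨ ((¬K → D) → (C ∧ ¬D))) ∨ (((Q ∨ E) ∨ (K ∧ D)) ∧ ((¬D ∧ ¬E) ∨ (K ∨ ¬D))) = True
    ((Q ∨ E) → (¬C → P)) ∨ ((¬K → D) → (C ∧ ¬D)) = True
      (Q ∨ E) → (¬C → P) = True
        Q ∨ E = True
        ¬C → P = True
          ¬C = False
      (¬K → D) → (C ∧ ¬D) = False
        ¬K → D = True
          ¬K = True
        C ∧ ¬D = False
          ¬D = False
    ((Q ∨ E) ∨ (K ∧ D)) ∧ ((¬D ∧ ¬E) ∨ (K ∨ ¬D)) = False
      (Q ∨ E) ∨ (K ∧ D) = True
        Q ∨ E = True
        K ∧ D = False
      (¬D ∧ ¬E) ∨ (K ∨ ¬D) = False
        ¬D ∧ ¬E = False
          ¬D = False
          ¬E = False
        K ∨ ¬D = False
          ¬D = False
Both conjuncts True, so the formula holds.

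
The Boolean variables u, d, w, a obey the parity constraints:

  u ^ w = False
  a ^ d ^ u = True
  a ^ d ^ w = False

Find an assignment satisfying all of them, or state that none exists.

Adding constraints 1, 2, 3 mod 2: every variable appears an even number of times on the left, so the left side is 0.
But the right sides sum to 1 (mod 2). 0 ≠ 1 — the system is inconsistent.

Unsatisfiable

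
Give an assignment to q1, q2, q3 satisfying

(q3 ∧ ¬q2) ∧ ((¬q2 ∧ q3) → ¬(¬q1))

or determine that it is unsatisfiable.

q1 = True, q2 = False, q3 = True

  q3 ∧ ¬q2 = True
    ¬q2 = True
  (¬q2 ∧ q3) → ¬(¬q1) = True
    ¬q2 ∧ q3 = True
      ¬q2 = True
    ¬(¬q1) = True
      ¬q1 = False
Both conjuncts True, so the formula holds.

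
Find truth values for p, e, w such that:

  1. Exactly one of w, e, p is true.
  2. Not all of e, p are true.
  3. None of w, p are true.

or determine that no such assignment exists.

p = False; e = True; w = False

  (1) {w, e, p}: 1 true — exactly one ✓
  (2) {e, p}: 1/2 true — not all ✓
  (3) {w, p}: 0 true — none ✓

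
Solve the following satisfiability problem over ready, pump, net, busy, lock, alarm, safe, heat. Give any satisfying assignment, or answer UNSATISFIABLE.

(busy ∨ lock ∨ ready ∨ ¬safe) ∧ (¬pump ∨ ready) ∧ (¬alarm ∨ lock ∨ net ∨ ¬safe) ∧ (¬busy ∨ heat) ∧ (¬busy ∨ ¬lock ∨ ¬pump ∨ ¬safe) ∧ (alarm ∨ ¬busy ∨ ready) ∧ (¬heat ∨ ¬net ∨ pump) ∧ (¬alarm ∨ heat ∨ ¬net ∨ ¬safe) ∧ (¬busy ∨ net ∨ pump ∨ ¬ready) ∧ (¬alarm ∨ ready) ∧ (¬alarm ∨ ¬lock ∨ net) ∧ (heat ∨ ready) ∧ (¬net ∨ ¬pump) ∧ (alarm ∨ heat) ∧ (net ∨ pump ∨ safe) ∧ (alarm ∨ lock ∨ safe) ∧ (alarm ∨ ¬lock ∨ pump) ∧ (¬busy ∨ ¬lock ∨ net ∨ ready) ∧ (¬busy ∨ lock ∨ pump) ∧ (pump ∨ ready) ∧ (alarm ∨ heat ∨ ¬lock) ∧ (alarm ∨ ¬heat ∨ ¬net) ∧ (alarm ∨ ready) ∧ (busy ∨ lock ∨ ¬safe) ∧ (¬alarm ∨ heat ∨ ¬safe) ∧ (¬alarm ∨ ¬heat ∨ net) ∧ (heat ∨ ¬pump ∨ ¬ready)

Try ready = False:
  (¬pump ∨ ready) forces pump = False.
  clause (pump ∨ ready) is falsified — backtrack.
So ready = True.
Set pump = True.
  then (¬net ∨ ¬pump) forces net = False.
  then (heat ∨ ¬pump ∨ ¬ready) forces heat = True.
  then (¬alarm ∨ ¬heat ∨ net) forces alarm = False.
Set busy = False.
Try lock = False:
  (alarm ∨ lock ∨ safe) forces safe = True.
  clause (busy ∨ lock ∨ ¬safe) is falsified — backtrack.
So lock = True.
Set safe = True.
All clauses satisfied.

ready = True, pump = True, net = False, busy = False, lock = True, alarm = False, safe = True, heat = True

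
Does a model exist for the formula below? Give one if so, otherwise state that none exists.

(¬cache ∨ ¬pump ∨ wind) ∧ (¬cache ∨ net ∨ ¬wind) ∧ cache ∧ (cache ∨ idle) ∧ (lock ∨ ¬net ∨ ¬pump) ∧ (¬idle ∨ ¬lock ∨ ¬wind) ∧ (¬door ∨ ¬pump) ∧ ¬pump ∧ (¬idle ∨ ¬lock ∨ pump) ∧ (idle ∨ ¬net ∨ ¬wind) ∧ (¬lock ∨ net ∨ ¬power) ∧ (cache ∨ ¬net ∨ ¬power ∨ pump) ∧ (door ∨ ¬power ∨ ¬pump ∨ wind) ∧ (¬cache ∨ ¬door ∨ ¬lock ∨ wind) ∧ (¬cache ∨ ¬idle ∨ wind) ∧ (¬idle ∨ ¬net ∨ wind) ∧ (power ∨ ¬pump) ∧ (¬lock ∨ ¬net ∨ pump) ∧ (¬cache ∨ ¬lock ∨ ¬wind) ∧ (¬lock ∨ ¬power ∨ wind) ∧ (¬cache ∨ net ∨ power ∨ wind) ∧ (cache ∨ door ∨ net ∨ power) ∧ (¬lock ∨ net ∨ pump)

Unit clause (cache) forces cache = True.
Unit clause (¬pump) forces pump = False.
Set power = True.
Set wind = False.
  then (¬cache ∨ ¬idle ∨ wind) forces idle = False.
  then (¬lock ∨ ¬power ∨ wind) forces lock = False.
Set net = False.
Set door = True.
All clauses satisfied.

power = True; wind = False; net = False; cache = True; door = True; lock = False; pump = False; idle = False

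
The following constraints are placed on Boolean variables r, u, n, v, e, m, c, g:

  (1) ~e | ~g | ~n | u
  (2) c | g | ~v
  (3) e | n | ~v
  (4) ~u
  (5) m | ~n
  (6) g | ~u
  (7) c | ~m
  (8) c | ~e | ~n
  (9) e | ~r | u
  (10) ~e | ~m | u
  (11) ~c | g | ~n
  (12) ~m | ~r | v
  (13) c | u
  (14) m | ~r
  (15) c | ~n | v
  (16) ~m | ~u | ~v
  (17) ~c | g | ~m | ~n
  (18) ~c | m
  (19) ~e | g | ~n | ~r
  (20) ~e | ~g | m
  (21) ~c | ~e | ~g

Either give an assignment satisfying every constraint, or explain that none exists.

r = False; u = False; n = False; v = False; e = False; m = True; c = True; g = True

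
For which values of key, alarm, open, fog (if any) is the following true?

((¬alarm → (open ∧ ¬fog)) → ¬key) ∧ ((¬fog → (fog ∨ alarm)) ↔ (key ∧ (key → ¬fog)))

key: False, alarm: False, open: False, fog: False

  (¬alarm → (open ∧ ¬fog)) → ¬key = True
    ¬alarm → (open ∧ ¬fog) = False
      ¬alarm = True
      open ∧ ¬fog = False
        ¬fog = True
    ¬key = True
  (¬fog → (fog ∨ alarm)) ↔ (key ∧ (key → ¬fog)) = True
    ¬fog → (fog ∨ alarm) = False
      ¬fog = True
      fog ∨ alarm = False
    key ∧ (key → ¬fog) = False
      key → ¬fog = True
        ¬fog = True
Both conjuncts True, so the formula holds.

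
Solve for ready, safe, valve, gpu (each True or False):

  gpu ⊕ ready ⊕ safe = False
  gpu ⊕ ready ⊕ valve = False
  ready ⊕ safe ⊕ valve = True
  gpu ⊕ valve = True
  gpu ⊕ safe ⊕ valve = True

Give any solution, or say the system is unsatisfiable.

ready=T; safe=F; valve=F; gpu=T

gpu ⊕ ready ⊕ safe = T ⊕ T ⊕ F = False ✓
gpu ⊕ ready ⊕ valve = T ⊕ T ⊕ F = False ✓
ready ⊕ safe ⊕ valve = T ⊕ F ⊕ F = True ✓
gpu ⊕ valve = T ⊕ F = True ✓
gpu ⊕ safe ⊕ valve = T ⊕ F ⊕ F = True ✓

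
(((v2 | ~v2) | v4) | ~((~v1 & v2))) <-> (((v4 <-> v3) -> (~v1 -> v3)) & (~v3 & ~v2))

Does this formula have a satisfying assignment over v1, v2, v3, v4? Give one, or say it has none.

v1=T, v2=F, v3=F, v4=F

  (((v2 | ~v2) | v4) | ~((~v1 & v2))) <-> (((v4 <-> v3) -> (~v1 -> v3)) & (~v3 & ~v2)) = True
    ((v2 | ~v2) | v4) | ~((~v1 & v2)) = True
      (v2 | ~v2) | v4 = True
        v2 | ~v2 = True
          ~v2 = True
      ~((~v1 & v2)) = True
        ~v1 & v2 = False
          ~v1 = False
    ((v4 <-> v3) -> (~v1 -> v3)) & (~v3 & ~v2) = True
      (v4 <-> v3) -> (~v1 -> v3) = True
        v4 <-> v3 = True
        ~v1 -> v3 = True
          ~v1 = False
      ~v3 & ~v2 = True
        ~v3 = True
        ~v2 = True
The formula evaluates to True.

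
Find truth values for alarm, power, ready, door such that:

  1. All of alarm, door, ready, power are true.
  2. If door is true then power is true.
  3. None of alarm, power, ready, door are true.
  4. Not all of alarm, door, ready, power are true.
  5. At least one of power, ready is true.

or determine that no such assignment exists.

Case alarm = True:
  Constraint (3) is violated (alarm=T) — contradiction.
Case alarm = False:
  Constraint (1) is violated (alarm=F) — contradiction.
Both cases fail — unsatisfiable.

UNSATISFIABLE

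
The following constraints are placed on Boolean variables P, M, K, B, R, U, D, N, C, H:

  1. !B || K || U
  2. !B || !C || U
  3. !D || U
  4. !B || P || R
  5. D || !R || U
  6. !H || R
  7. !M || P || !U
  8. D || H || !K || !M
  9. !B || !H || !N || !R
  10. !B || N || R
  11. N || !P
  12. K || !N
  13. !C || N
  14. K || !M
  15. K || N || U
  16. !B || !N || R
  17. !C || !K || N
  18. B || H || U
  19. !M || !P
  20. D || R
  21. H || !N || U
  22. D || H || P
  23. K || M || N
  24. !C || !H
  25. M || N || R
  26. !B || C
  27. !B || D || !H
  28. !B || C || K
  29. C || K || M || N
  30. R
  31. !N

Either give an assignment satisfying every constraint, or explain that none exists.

P: False; M: False; K: True; B: False; R: True; U: True; D: True; N: False; C: False; H: True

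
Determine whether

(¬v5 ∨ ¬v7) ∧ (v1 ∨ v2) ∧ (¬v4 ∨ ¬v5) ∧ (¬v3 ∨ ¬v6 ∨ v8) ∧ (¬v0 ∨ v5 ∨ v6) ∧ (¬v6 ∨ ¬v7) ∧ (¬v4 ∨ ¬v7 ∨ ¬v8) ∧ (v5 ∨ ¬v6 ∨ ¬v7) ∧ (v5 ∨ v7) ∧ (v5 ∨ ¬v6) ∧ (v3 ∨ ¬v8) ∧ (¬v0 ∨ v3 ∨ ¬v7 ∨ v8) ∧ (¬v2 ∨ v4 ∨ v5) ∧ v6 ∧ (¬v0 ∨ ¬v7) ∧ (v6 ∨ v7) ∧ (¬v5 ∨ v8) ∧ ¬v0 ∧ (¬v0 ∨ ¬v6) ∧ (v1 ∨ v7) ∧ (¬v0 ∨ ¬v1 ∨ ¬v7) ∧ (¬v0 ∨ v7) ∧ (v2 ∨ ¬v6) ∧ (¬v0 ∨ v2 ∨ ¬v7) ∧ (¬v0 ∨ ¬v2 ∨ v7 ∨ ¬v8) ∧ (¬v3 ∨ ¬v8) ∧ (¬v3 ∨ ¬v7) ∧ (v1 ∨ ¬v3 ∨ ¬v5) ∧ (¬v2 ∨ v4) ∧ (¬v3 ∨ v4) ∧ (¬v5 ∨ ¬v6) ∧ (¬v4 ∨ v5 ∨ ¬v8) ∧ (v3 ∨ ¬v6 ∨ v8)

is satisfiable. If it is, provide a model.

Unsatisfiable — no assignment works.

Case v6 = True:
  (¬v6 ∨ ¬v7) forces v7 = False.
  (v5 ∨ v7) forces v5 = True.
  Clause (¬v5 ∨ ¬v6) is falsified — contradiction.
Case v6 = False:
  Clause (v6) is falsified — contradiction.
Both cases fail, so the formula is unsatisfiable.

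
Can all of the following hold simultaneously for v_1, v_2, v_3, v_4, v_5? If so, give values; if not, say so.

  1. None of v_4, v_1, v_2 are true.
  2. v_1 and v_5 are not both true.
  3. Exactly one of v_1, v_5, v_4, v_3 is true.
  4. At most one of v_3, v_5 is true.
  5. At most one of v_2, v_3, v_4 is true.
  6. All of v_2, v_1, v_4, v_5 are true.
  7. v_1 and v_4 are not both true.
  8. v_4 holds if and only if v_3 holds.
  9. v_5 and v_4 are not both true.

Case v_1 = True:
  Constraint (1) is violated (v_1=T) — contradiction.
Case v_1 = False:
  Constraint (6) is violated (v_1=F) — contradiction.
Both cases fail — unsatisfiable.

No satisfying assignment exists.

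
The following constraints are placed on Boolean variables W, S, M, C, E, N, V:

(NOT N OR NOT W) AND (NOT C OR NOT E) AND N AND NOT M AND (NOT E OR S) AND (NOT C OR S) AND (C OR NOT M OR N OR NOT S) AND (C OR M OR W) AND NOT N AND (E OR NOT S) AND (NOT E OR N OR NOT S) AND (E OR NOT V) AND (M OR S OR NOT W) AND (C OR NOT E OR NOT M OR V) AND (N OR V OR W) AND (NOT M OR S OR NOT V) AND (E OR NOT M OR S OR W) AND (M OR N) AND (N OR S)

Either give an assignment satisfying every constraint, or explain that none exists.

UNSATISFIABLE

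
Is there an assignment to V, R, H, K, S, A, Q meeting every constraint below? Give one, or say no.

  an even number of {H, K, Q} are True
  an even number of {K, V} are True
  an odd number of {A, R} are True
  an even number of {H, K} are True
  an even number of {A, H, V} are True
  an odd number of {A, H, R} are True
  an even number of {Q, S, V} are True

V=F, R=T, H=F, K=F, S=F, A=F, Q=F

{H, K, Q}: 0 true → even ✓
{K, V}: 0 true → even ✓
{A, R}: 1 true → odd ✓
{H, K}: 0 true → even ✓
{A, H, V}: 0 true → even ✓
{A, H, R}: 1 true → odd ✓
{Q, S, V}: 0 true → even ✓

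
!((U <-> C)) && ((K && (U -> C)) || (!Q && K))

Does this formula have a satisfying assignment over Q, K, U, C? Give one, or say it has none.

Q = True, K = True, U = False, C = True

  !((U <-> C)) = True
    U <-> C = False
  (K && (U -> C)) || (!Q && K) = True
    K && (U -> C) = True
      U -> C = True
    !Q && K = False
      !Q = False
Both conjuncts True, so the formula holds.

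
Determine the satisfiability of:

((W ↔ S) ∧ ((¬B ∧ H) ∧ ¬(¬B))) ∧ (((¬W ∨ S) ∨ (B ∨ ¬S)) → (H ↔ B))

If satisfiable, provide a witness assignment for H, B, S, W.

Case B = True: the conjunct ¬B is False.
Case B = False: the conjunct ¬(¬B) becomes ¬(¬False) = False.
Both cases fail — unsatisfiable.

Unsatisfiable — no assignment works.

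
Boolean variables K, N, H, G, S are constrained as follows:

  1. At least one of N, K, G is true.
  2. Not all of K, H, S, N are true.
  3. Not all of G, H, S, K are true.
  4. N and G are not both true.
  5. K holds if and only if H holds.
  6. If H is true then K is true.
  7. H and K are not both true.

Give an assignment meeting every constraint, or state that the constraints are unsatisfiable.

K=F; N=T; H=F; G=F; S=F

  (1) {N, K, G}: 1 true — at least one ✓
  (2) {K, H, S, N}: 1/4 true — not all ✓
  (3) {G, H, S, K}: 0/4 true — not all ✓
  (4) N=T, G=F — not both ✓
  (5) K=F, H=F — same ✓
  (6) H=F ⇒ K: vacuous ✓
  (7) H=F, K=F — not both ✓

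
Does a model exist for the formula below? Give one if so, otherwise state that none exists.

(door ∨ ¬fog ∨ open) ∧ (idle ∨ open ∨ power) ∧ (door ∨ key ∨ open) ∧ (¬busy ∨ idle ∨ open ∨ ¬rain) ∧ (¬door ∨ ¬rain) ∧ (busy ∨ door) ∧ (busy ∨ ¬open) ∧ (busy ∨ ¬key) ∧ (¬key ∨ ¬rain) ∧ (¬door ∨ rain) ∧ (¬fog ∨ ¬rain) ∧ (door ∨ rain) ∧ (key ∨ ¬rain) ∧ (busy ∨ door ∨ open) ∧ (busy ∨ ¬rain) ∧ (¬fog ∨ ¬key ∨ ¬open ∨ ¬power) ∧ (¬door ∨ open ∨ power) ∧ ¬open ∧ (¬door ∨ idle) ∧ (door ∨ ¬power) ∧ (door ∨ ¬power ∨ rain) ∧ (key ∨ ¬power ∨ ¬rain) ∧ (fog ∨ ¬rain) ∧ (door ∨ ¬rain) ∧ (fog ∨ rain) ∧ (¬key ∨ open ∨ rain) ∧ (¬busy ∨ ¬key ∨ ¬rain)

Case rain = True:
  (¬door ∨ ¬rain) forces door = False.
  Clause (door ∨ ¬rain) is falsified — contradiction.
Case rain = False:
  (¬door ∨ rain) forces door = False.
  Clause (door ∨ rain) is falsified — contradiction.
Both cases fail, so the formula is unsatisfiable.

UNSATISFIABLE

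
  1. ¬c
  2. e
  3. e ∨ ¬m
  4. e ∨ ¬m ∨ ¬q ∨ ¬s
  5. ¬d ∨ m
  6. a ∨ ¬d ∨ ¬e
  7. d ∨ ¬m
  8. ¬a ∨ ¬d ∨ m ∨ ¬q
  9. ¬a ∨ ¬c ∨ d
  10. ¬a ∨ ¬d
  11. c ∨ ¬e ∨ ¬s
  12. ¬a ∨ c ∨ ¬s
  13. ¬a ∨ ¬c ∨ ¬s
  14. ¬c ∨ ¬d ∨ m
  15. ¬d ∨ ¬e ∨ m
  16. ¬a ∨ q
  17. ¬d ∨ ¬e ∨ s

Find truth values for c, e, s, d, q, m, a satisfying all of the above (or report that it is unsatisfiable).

c=F; e=T; s=F; d=F; q=F; m=F; a=F

Unit clause (¬c) forces c = False.
Unit clause (e) forces e = True.
In (c ∨ ¬e ∨ ¬s) only ¬s is left, so s = False.
In (¬d ∨ ¬e ∨ s) only ¬d is left, so d = False.
In (d ∨ ¬m) only ¬m is left, so m = False.
Set q = False.
  then (¬a ∨ q) forces a = False.
All clauses satisfied.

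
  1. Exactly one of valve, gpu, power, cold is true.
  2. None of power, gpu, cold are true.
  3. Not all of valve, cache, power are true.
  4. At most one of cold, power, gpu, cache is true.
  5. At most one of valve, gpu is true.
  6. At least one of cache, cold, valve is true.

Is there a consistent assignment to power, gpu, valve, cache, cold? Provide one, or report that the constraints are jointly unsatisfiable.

power = False; gpu = False; valve = True; cache = False; cold = False

  (1) {valve, gpu, power, cold}: 1 true — exactly one ✓
  (2) {power, gpu, cold}: 0 true — none ✓
  (3) {valve, cache, power}: 1/3 true — not all ✓
  (4) {cold, power, gpu, cache}: 0 true — at most one ✓
  (5) {valve, gpu}: 1 true — at most one ✓
  (6) {cache, cold, valve}: 1 true — at least one ✓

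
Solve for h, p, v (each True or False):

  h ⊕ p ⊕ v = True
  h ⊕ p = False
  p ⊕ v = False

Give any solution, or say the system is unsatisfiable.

h: True, p: True, v: True

h ⊕ p ⊕ v = T ⊕ T ⊕ T = True ✓
h ⊕ p = T ⊕ T = False ✓
p ⊕ v = T ⊕ T = False ✓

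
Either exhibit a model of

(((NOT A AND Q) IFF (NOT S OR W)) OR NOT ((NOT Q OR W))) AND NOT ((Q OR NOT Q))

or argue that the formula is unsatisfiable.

Unsatisfiable

The conjunct NOT ((Q OR NOT Q)) is unsatisfiable on its own:
  Q=F: evaluates to False.
  Q=T: evaluates to False.
So the whole conjunction is unsatisfiable.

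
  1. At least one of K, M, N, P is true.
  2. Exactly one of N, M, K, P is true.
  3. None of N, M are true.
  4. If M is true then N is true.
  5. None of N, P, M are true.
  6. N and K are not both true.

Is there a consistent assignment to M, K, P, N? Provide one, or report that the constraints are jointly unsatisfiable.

M: False; K: True; P: False; N: False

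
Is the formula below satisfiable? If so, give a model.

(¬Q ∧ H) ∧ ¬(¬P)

Q=F; P=T; H=T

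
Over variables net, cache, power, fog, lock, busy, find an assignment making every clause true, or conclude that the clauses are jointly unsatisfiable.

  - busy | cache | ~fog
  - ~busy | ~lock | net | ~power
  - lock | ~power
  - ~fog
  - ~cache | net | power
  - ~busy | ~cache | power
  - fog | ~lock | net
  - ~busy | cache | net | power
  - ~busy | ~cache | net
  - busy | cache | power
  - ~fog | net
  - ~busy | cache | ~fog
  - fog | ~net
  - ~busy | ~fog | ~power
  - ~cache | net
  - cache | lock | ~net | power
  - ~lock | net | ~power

Case fog = True:
  Clause (~fog) is falsified — contradiction.
Case fog = False:
  (fog | ~net) forces net = False.
  (fog | ~lock | net) forces lock = False.
  (lock | ~power) forces power = False.
  (~cache | net | power) forces cache = False.
  (~busy | cache | net | power) forces busy = False.
  Clause (busy | cache | power) is falsified — contradiction.
Both cases fail, so the formula is unsatisfiable.

Unsatisfiable — no assignment works.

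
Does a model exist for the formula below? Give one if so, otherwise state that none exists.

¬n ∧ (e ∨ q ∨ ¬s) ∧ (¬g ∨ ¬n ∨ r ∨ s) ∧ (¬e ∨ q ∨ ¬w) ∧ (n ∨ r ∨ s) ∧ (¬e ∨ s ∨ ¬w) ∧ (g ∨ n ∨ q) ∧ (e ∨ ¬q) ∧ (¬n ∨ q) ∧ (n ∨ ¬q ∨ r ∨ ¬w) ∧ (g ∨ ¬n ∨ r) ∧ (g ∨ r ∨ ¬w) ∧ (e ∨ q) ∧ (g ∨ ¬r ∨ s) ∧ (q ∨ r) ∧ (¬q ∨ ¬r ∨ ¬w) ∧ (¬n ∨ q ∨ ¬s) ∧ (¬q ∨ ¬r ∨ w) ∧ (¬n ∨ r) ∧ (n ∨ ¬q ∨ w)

Unit clause (¬n) forces n = False.
Set q = False.
  then (g ∨ n ∨ q) forces g = True.
  then (e ∨ q) forces e = True.
  then (q ∨ r) forces r = True.
  then (¬e ∨ q ∨ ¬w) forces w = False.
Set s = True.
All clauses satisfied.

q=F, w=F, e=T, g=T, s=T, r=T, n=F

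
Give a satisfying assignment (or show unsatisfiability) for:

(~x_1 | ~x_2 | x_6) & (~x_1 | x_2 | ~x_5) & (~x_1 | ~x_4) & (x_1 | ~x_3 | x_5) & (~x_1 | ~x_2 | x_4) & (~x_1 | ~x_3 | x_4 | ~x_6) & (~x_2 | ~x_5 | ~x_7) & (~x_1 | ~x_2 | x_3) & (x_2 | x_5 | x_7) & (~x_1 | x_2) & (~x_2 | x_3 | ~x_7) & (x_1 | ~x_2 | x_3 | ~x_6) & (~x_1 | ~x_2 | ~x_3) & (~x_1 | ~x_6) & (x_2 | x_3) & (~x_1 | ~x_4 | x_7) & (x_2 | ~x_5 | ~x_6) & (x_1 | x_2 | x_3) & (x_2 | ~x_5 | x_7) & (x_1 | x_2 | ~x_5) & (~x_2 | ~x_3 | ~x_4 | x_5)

x_1: False; x_2: True; x_3: False; x_4: True; x_5: True; x_6: False; x_7: False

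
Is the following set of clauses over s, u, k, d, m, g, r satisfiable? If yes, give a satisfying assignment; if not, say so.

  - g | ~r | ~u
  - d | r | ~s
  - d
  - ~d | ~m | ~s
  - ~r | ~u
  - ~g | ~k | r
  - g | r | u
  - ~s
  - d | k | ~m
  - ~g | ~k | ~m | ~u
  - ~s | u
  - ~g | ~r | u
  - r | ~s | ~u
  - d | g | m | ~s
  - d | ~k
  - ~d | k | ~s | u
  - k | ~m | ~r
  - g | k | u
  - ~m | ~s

s: False, u: True, k: True, d: True, m: True, g: False, r: False

Unit clause (d) forces d = True.
Unit clause (~s) forces s = False.
Set u = True.
  then (~r | ~u) forces r = False.
Set k = True.
  then (~g | ~k | r) forces g = False.
Set m = True.
All clauses satisfied.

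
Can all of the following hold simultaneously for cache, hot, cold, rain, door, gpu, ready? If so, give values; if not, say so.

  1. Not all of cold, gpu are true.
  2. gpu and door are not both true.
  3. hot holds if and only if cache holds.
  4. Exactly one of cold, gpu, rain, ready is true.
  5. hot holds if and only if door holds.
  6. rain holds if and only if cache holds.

cache = False, hot = False, cold = False, rain = False, door = False, gpu = True, ready = False

  (1) {cold, gpu}: 1/2 true — not all ✓
  (2) gpu=T, door=F — not both ✓
  (3) hot=F, cache=F — same ✓
  (4) {cold, gpu, rain, ready}: 1 true — exactly one ✓
  (5) hot=F, door=F — same ✓
  (6) rain=F, cache=F — same ✓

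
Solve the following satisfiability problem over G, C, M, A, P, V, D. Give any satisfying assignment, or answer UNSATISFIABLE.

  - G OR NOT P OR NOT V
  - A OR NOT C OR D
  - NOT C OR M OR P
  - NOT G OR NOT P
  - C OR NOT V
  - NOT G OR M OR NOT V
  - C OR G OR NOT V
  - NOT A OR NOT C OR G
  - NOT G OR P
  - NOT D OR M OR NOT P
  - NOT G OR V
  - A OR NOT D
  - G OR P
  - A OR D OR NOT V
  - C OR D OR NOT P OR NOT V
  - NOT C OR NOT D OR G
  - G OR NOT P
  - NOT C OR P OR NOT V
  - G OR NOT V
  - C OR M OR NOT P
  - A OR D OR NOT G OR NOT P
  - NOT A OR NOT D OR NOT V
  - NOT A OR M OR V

No satisfying assignment exists.

Case G = True:
  (NOT G OR NOT P) forces P = False.
  Clause (NOT G OR P) is falsified — contradiction.
Case G = False:
  (G OR P) forces P = True.
  Clause (G OR NOT P) is falsified — contradiction.
Both cases fail, so the formula is unsatisfiable.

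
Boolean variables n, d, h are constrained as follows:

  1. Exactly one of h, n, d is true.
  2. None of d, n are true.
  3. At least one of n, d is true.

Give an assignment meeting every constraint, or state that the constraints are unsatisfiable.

UNSATISFIABLE

Case n = True:
  Constraint (2) is violated (n=T) — contradiction.
Case n = False:
  (2) forces d = False.
  Constraint (3) is violated (n=F, d=F) — contradiction.
Both cases fail — unsatisfiable.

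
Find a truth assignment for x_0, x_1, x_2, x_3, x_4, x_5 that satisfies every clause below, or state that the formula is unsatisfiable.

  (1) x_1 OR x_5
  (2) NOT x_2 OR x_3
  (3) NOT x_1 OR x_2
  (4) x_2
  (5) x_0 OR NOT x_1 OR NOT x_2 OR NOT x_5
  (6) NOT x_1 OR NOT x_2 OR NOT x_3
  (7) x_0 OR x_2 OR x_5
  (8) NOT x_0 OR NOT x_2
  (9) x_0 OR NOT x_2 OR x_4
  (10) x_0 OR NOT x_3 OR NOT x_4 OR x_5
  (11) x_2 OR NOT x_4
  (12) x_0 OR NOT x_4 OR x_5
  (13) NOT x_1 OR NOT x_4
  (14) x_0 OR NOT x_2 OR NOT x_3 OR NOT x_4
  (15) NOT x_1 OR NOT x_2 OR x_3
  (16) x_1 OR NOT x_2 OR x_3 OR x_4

Case x_2 = True:
  (NOT x_2 OR x_3) forces x_3 = True.
  (NOT x_1 OR NOT x_2 OR NOT x_3) forces x_1 = False.
  (x_1 OR x_5) forces x_5 = True.
  (NOT x_0 OR NOT x_2) forces x_0 = False.
  (x_0 OR NOT x_2 OR x_4) forces x_4 = True.
  Clause (x_0 OR NOT x_2 OR NOT x_3 OR NOT x_4) is falsified — contradiction.
Case x_2 = False:
  Clause (x_2) is falsified — contradiction.
Both cases fail, so the formula is unsatisfiable.

No satisfying assignment exists.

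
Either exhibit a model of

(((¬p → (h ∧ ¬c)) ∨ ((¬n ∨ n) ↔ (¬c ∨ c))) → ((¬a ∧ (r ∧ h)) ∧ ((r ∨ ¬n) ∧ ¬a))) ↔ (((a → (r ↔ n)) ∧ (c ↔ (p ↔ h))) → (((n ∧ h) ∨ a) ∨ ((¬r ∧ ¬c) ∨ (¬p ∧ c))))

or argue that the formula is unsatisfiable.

a=F; h=T; n=F; r=F; p=T; c=T

  (((¬p → (h ∧ ¬c)) ∨ ((¬n ∨ n) ↔ (¬c ∨ c))) → ((¬a ∧ (r ∧ h)) ∧ ((r ∨ ¬n) ∧ ¬a))) ↔ (((a → (r ↔ n)) ∧ (c ↔ (p ↔ h))) → (((n ∧ h) ∨ a) ∨ ((¬r ∧ ¬c) ∨ (¬p ∧ c)))) = True
    ((¬p → (h ∧ ¬c)) ∨ ((¬n ∨ n) ↔ (¬c ∨ c))) → ((¬a ∧ (r ∧ h)) ∧ ((r ∨ ¬n) ∧ ¬a)) = False
      (¬p → (h ∧ ¬c)) ∨ ((¬n ∨ n) ↔ (¬c ∨ c)) = True
        ¬p → (h ∧ ¬c) = True
          ¬p = False
          h ∧ ¬c = False
            ¬c = False
        (¬n ∨ n) ↔ (¬c ∨ c) = True
          ¬n ∨ n = True
            ¬n = True
          ¬c ∨ c = True
            ¬c = False
      (¬a ∧ (r ∧ h)) ∧ ((r ∨ ¬n) ∧ ¬a) = False
        ¬a ∧ (r ∧ h) = False
          ¬a = True
          r ∧ h = False
        (r ∨ ¬n) ∧ ¬a = True
          r ∨ ¬n = True
            ¬n = True
          ¬a = True
    ((a → (r ↔ n)) ∧ (c ↔ (p ↔ h))) → (((n ∧ h) ∨ a) ∨ ((¬r ∧ ¬c) ∨ (¬p ∧ c))) = False
      (a → (r ↔ n)) ∧ (c ↔ (p ↔ h)) = True
        a → (r ↔ n) = True
          r ↔ n = True
        c ↔ (p ↔ h) = True
          p ↔ h = True
      ((n ∧ h) ∨ a) ∨ ((¬r ∧ ¬c) ∨ (¬p ∧ c)) = False
        (n ∧ h) ∨ a = False
          n ∧ h = False
        (¬r ∧ ¬c) ∨ (¬p ∧ c) = False
          ¬r ∧ ¬c = False
            ¬r = True
            ¬c = False
          ¬p ∧ c = False
            ¬p = False
The formula evaluates to True.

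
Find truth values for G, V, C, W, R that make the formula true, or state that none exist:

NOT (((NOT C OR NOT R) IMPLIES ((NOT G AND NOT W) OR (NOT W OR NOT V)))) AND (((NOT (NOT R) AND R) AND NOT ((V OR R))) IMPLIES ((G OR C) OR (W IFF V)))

G=T; V=T; C=F; W=T; R=F

  NOT (((NOT C OR NOT R) IMPLIES ((NOT G AND NOT W) OR (NOT W OR NOT V)))) = True
    (NOT C OR NOT R) IMPLIES ((NOT G AND NOT W) OR (NOT W OR NOT V)) = False
      NOT C OR NOT R = True
        NOT C = True
        NOT R = True
      (NOT G AND NOT W) OR (NOT W OR NOT V) = False
        NOT G AND NOT W = False
          NOT G = False
          NOT W = False
        NOT W OR NOT V = False
          NOT W = False
          NOT V = False
  ((NOT (NOT R) AND R) AND NOT ((V OR R))) IMPLIES ((G OR C) OR (W IFF V)) = True
    (NOT (NOT R) AND R) AND NOT ((V OR R)) = False
      NOT (NOT R) AND R = False
        NOT (NOT R) = False
          NOT R = True
      NOT ((V OR R)) = False
        V OR R = True
    (G OR C) OR (W IFF V) = True
      G OR C = True
      W IFF V = True
Both conjuncts True, so the formula holds.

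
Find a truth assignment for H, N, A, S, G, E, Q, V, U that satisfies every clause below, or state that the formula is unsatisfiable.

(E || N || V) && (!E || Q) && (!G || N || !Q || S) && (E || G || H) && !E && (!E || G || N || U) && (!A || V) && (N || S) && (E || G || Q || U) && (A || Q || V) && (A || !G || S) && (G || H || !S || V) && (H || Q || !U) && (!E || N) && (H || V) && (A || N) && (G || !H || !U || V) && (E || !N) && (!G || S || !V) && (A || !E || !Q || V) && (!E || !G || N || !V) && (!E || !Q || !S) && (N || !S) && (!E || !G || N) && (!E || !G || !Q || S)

Case E = True:
  Clause (!E) is falsified — contradiction.
Case E = False:
  (E || !N) forces N = False.
  (E || N || V) forces V = True.
  (N || S) forces S = True.
  Clause (N || !S) is falsified — contradiction.
Both cases fail, so the formula is unsatisfiable.

The formula is unsatisfiable.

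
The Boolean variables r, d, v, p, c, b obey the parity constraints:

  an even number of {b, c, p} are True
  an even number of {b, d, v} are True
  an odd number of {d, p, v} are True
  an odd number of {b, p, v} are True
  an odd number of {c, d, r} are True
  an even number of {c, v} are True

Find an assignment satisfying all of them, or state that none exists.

No satisfying assignment exists.

Adding constraints 1, 4, 6 mod 2: every variable appears an even number of times on the left, so the left side is 0.
But the right sides sum to 1 (mod 2). 0 ≠ 1 — the system is inconsistent.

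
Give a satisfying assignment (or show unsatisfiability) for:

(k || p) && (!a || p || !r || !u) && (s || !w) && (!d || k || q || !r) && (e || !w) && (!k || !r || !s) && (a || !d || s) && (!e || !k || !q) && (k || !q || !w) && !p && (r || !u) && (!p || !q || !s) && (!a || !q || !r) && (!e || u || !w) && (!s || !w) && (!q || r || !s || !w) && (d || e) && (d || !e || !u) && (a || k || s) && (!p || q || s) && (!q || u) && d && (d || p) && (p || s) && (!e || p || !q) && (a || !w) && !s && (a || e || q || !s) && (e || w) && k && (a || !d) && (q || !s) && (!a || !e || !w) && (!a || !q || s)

Case s = True:
  Clause (!s) is falsified — contradiction.
Case s = False:
  (s || !w) forces w = False.
  (!p) forces p = False.
  Clause (p || s) is falsified — contradiction.
Both cases fail, so the formula is unsatisfiable.

The formula is unsatisfiable.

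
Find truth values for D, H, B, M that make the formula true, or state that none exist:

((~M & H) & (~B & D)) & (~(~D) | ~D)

D = True, H = True, B = False, M = False

  (~M & H) & (~B & D) = True
    ~M & H = True
      ~M = True
    ~B & D = True
      ~B = True
  ~(~D) | ~D = True
    ~(~D) = True
      ~D = False
    ~D = False
Both conjuncts True, so the formula holds.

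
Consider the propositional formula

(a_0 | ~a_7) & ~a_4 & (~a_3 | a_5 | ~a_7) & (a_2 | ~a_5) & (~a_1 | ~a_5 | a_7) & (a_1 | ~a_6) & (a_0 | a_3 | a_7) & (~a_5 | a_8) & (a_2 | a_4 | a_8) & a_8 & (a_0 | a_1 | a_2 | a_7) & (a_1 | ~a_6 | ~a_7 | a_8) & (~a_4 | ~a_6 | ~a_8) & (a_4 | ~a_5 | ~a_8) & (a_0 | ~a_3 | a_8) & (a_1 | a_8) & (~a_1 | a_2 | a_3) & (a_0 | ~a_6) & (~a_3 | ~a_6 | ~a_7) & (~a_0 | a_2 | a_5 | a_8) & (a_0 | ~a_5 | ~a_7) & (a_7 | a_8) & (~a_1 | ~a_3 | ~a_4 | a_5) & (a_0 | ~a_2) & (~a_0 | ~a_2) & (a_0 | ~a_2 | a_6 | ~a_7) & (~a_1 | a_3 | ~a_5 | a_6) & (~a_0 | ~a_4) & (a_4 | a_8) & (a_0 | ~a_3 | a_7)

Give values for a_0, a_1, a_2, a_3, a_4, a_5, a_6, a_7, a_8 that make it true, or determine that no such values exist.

Unit clause (~a_4) forces a_4 = False.
Unit clause (a_8) forces a_8 = True.
In (a_4 | ~a_5 | ~a_8) only ~a_5 is left, so a_5 = False.
Try a_0 = False:
  (a_0 | ~a_7) forces a_7 = False.
  (a_0 | a_3 | a_7) forces a_3 = True.
  clause (a_0 | ~a_3 | a_7) is falsified — backtrack.
So a_0 = True.
  then (~a_0 | ~a_2) forces a_2 = False.
Set a_1 = False.
  then (a_1 | ~a_6) forces a_6 = False.
Set a_3 = False.
Set a_7 = True.
All clauses satisfied.

a_0=T; a_1=F; a_2=F; a_3=F; a_4=F; a_5=F; a_6=F; a_7=T; a_8=T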